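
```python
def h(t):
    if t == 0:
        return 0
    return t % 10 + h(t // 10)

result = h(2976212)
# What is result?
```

Sum of digits of 2976212: 2 + 1 + 2 + 6 + 7 + 9 + 2 = 29

Answer: 29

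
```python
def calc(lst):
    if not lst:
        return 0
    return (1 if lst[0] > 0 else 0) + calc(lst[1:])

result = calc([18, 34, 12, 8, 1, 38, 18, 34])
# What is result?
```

Count of positive elements in [18, 34, 12, 8, 1, 38, 18, 34] = 8

Answer: 8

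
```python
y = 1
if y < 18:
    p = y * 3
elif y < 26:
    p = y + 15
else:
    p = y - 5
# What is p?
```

Trace:
`y = 1` → y = 1
`if y < 18: ...` → y < 18 is True → p = 3
So p = 3

Answer: 3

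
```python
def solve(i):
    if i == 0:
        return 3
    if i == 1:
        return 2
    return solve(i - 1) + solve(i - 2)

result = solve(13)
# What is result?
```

Build up from base cases: solve(0)=3, solve(1)=2, solve(2)=5, solve(3)=7, solve(4)=12, solve(5)=19, solve(6)=31, ..., solve(13)=898

Answer: 898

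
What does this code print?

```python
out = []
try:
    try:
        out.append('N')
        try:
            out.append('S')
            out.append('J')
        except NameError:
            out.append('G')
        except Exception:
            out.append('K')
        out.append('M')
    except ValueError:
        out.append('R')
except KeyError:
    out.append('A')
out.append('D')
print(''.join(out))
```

Execution trace: 'N' (try body) → 'S' (inner try body) → 'J' (inner try body, no exception) → 'M' (try body, no exception) → 'D' (after the try/except). Output: NSJMD

Answer: NSJMD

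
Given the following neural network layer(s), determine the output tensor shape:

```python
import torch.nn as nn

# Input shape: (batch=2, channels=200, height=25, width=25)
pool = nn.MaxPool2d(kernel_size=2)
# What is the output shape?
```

Input: (2, 200, 25, 25) -> Output: (2, 200, 12, 12)

Answer: (2, 200, 12, 12)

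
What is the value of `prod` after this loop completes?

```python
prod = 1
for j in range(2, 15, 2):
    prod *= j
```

Product of even numbers 2 to 14
`prod` takes the values: 1 → 2 → 8 → 48 → 384 → 3840 → 46080 → 645120

Answer: 645120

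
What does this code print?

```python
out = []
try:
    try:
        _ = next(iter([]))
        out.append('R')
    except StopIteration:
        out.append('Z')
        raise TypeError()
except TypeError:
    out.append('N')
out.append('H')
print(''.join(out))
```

Execution trace: 'Z' (inner except StopIteration) → 'N' (outer except TypeError) → 'H' (after the try/except). Output: ZNH

Answer: ZNH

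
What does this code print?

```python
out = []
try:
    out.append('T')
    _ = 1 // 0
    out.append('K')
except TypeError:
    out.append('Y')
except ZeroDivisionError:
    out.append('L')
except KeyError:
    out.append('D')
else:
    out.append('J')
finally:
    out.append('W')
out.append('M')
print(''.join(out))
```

Execution trace: 'T' (try body) → 'L' (except ZeroDivisionError) → 'W' (finally) → 'M' (after the try/except). Output: TLWM

Answer: TLWM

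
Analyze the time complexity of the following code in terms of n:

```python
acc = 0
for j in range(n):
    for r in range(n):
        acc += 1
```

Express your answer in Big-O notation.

Each loop level contributes: n × n. Multiplying the contributions gives O(n^2).

Answer: O(n^2)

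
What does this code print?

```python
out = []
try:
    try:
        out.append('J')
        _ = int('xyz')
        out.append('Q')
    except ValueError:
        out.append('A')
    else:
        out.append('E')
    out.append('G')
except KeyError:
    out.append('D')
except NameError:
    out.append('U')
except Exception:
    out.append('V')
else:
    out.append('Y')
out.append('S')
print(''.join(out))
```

Execution trace: 'J' (inner try body) → 'A' (inner except ValueError) → 'G' (try body, no exception) → 'Y' (else) → 'S' (after the try/except). Output: JAGYS

Answer: JAGYS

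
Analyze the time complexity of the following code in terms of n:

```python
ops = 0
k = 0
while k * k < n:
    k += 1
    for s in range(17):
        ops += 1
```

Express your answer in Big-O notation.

Each loop level contributes: √n × 1. Multiplying the contributions gives O(√n).

Answer: O(√n)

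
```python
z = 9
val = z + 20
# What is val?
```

Trace:
`z = 9` → z = 9
`val = z + 20` → val = 29
So val = 29

Answer: 29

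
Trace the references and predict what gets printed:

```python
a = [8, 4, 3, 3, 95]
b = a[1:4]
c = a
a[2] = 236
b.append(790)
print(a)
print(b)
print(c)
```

Key concept: slice vs alias.
Step by step:
`a = [8, 4, 3, 3, 95]` → a = [8, 4, 3, 3, 95]
`b = a[1:4]` → b = [4, 3, 3]
`c = a` → c = [8, 4, 3, 3, 95] (same object as a)
`a[2] = 236` → a = [8, 4, 236, 3, 95] (same object as c); c = [8, 4, 236, 3, 95] (same object as a)
`b.append(790)` → b = [4, 3, 3, 790]
`print(a)` → prints [8, 4, 236, 3, 95]
`print(b)` → prints [4, 3, 3, 790]
`print(c)` → prints [8, 4, 236, 3, 95]

Answer:
[8, 4, 236, 3, 95]
[4, 3, 3, 790]
[8, 4, 236, 3, 95]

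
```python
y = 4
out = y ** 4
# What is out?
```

Trace:
`y = 4` → y = 4
`out = y ** 4` → out = 256
So out = 256

Answer: 256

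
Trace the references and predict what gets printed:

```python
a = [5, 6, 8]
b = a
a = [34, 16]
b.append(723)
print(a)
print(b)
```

Key concept: rebinding vs mutation: a is rebound to a new list, b still points at the original.
Step by step:
`a = [5, 6, 8]` → a = [5, 6, 8]
`b = a` → b = [5, 6, 8] (same object as a)
`a = [34, 16]` → a = [34, 16]
`b.append(723)` → b = [5, 6, 8, 723]
`print(a)` → prints [34, 16]
`print(b)` → prints [5, 6, 8, 723]

Answer:
[34, 16]
[5, 6, 8, 723]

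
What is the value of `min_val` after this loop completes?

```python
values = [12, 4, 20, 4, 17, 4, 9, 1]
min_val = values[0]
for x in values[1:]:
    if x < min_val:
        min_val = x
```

Minimum of [12, 4, 20, 4, 17, 4, 9, 1]
`min_val` takes the values: 12 → 4 → 1

Answer: 1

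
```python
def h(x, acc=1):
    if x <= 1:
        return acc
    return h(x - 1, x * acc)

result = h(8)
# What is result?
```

Accumulator trace (n, acc): (8, 1) -> (7, 8) -> (6, 56) -> (5, 336) -> (4, 1680) -> (3, 6720) -> (2, 20160) -> (1, 40320) -> return 40320

Answer: 40320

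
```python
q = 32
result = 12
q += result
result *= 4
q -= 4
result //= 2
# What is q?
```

Trace:
`q = 32` → q = 32
`result = 12` → result = 12
`q += result` → q = 44
`result *= 4` → result = 48
`q -= 4` → q = 40
`result //= 2` → result = 24
So q = 40

Answer: 40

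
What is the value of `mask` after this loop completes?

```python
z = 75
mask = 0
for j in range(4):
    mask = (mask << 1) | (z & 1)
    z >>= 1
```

Reverse lowest 4 bits of 75
`mask` takes the values: 0 → 1 → 3 → 6 → 13

Answer: 13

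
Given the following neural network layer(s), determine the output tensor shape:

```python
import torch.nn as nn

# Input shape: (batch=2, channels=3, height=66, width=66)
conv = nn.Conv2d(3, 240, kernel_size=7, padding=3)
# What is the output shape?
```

Input: (2, 3, 66, 66) -> Output: (2, 240, 66, 66)

Answer: (2, 240, 66, 66)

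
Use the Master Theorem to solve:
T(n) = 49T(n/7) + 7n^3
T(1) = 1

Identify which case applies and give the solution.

a=49, b=7, f(n)=7n^3. log_7(49) = 2. Since c=3 > 2 and the regularity condition holds (49(n/7)^3 = (49/7^3)n^3 with 49/7^3 < 1), Case 3 applies: T(n) = Θ(f(n)) = O(n^3).

Answer: O(n^3) - Case 3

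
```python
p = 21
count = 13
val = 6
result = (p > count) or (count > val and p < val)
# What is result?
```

Trace:
`p = 21` → p = 21
`count = 13` → count = 13
`val = 6` → val = 6
`result = (p > count) or (count > val and p < val)` → result = True
So result = True

Answer: True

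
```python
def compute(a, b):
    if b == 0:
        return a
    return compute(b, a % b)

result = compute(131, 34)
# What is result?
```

compute(131, 34) -> compute(34, 29) -> compute(29, 5) -> compute(5, 4) -> compute(4, 1) -> compute(1, 0) -> 1

Answer: 1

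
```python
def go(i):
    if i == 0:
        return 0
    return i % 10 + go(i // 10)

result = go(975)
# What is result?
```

Sum of digits of 975: 5 + 7 + 9 = 21

Answer: 21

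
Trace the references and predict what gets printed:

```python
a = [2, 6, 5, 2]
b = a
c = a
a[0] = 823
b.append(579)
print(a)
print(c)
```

Key concept: multiple aliases.
Step by step:
`a = [2, 6, 5, 2]` → a = [2, 6, 5, 2]
`b = a` → b = [2, 6, 5, 2] (same object as a)
`c = a` → c = [2, 6, 5, 2] (same object as a, b)
`a[0] = 823` → a = [823, 6, 5, 2] (same object as b, c); b = [823, 6, 5, 2] (same object as a, c); c = [823, 6, 5, 2] (same object as a, b)
`b.append(579)` → a = [823, 6, 5, 2, 579] (same object as b, c); b = [823, 6, 5, 2, 579] (same object as a, c); c = [823, 6, 5, 2, 579] (same object as a, b)
`print(a)` → prints [823, 6, 5, 2, 579]
`print(c)` → prints [823, 6, 5, 2, 579]

Answer:
[823, 6, 5, 2, 579]
[823, 6, 5, 2, 579]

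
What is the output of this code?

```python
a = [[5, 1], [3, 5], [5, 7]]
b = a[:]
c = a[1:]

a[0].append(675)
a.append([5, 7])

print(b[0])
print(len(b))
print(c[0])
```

Key concept: slice with nested mutation.
Step by step:
`a = [[5, 1], [3, 5], [5, 7]]` → a = [[5, 1], [3, 5], [5, 7]]
`b = a[:]` → b = [[5, 1], [3, 5], [5, 7]]
`c = a[1:]` → c = [[3, 5], [5, 7]]
`a[0].append(675)` → a = [[5, 1, 675], [3, 5], [5, 7]]; b = [[5, 1, 675], [3, 5], [5, 7]]
`a.append([5, 7])` → a = [[5, 1, 675], [3, 5], [5, 7], [5, 7]]
`print(b[0])` → prints [5, 1, 675]
`print(len(b))` → prints 3
`print(c[0])` → prints [3, 5]

Answer:
[5, 1, 675]
3
[3, 5]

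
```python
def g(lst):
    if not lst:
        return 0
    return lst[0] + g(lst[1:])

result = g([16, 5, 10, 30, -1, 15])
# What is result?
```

16 + 5 + 10 + 30 + (-1) + 15 + 0 = 75

Answer: 75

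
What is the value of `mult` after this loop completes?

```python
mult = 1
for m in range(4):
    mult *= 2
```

2^4 = 16
`mult` takes the values: 1 → 2 → 4 → 8 → 16

Answer: 16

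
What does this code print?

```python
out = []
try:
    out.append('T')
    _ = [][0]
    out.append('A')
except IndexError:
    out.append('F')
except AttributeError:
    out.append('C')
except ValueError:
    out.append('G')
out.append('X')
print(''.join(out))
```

Execution trace: 'T' (try body) → 'F' (except IndexError) → 'X' (after the try/except). Output: TFX

Answer: TFX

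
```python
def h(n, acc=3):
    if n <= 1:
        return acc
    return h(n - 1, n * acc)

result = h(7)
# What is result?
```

Accumulator trace (n, acc): (7, 3) -> (6, 21) -> (5, 126) -> (4, 630) -> (3, 2520) -> (2, 7560) -> (1, 15120) -> return 15120

Answer: 15120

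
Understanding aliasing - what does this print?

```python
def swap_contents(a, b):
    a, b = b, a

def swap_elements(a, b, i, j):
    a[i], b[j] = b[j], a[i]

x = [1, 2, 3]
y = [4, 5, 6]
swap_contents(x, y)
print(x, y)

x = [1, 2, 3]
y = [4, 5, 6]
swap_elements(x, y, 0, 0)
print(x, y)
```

Key concept: parameter rebinding vs mutation.
Step by step:
`x = [1, 2, 3]` → x = [1, 2, 3]
`y = [4, 5, 6]` → y = [4, 5, 6]
`swap_contents(x, y)` → no visible change to tracked variables
`print(x, y)` → prints [1, 2, 3] [4, 5, 6]
`x = [1, 2, 3]` → x = [1, 2, 3]
`y = [4, 5, 6]` → y = [4, 5, 6]
`swap_elements(x, y, 0, 0)` → x = [4, 2, 3]; y = [1, 5, 6]
`print(x, y)` → prints [4, 2, 3] [1, 5, 6]

Answer:
[1, 2, 3] [4, 5, 6]
[4, 2, 3] [1, 5, 6]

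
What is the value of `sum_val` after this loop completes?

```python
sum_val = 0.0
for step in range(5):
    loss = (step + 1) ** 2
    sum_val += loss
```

Sum of squared losses 1² + 2² + ... + 5²
`sum_val` takes the values: 0.0 → 1.0 → 5.0 → 14.0 → 30.0 → 55.0

Answer: 55.0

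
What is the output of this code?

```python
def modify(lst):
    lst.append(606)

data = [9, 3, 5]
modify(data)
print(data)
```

Key concept: function modifies passed list.
Step by step:
`data = [9, 3, 5]` → data = [9, 3, 5]
`modify(data)` → data = [9, 3, 5, 606]
`print(data)` → prints [9, 3, 5, 606]

Answer: [9, 3, 5, 606]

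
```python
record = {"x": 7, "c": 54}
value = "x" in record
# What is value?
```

Trace:
`record = {"x": 7, "c": 54}` → record = {'x': 7, 'c': 54}
`value = "x" in record` → value = True
So value = True

Answer: True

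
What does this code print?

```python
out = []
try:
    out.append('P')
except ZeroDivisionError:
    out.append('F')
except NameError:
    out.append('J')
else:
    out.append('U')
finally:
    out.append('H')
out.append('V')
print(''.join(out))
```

Execution trace: 'P' (try body, no exception) → 'U' (else) → 'H' (finally) → 'V' (after the try/except). Output: PUHV

Answer: PUHV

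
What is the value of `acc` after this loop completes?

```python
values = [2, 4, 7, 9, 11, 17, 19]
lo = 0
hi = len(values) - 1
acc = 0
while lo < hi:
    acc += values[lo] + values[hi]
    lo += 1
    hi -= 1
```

Sum of pairs from ends
`acc` takes the values: 0 → 21 → 42 → 60

Answer: 60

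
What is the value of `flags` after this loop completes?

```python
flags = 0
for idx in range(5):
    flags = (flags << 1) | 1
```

Build 5 consecutive 1-bits: 0b11111
`flags` takes the values: 0 → 1 → 3 → 7 → 15 → 31

Answer: 31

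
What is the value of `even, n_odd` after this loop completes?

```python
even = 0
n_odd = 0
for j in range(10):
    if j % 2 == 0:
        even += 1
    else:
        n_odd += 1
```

Count evens and odds in range(10)
`even, n_odd` takes the values: (0, 0) → (1, 0) → (1, 1) → (2, 1) → (2, 2) → (3, 2) → (3, 3) → (4, 3) → (4, 4) → (5, 4) → (5, 5)

Answer: 5, 5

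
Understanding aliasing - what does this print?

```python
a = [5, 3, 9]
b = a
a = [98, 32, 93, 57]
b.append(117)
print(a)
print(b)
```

Key concept: rebinding vs mutation: a is rebound to a new list, b still points at the original.
Step by step:
`a = [5, 3, 9]` → a = [5, 3, 9]
`b = a` → b = [5, 3, 9] (same object as a)
`a = [98, 32, 93, 57]` → a = [98, 32, 93, 57]
`b.append(117)` → b = [5, 3, 9, 117]
`print(a)` → prints [98, 32, 93, 57]
`print(b)` → prints [5, 3, 9, 117]

Answer:
[98, 32, 93, 57]
[5, 3, 9, 117]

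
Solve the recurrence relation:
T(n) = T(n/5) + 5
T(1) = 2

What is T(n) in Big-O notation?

Each step divides n by 5 and adds 5. After log_5(n) steps we reach T(1)=2. So T(n) = 5·log_5(n) + 2 = O(log n).

Answer: O(log n)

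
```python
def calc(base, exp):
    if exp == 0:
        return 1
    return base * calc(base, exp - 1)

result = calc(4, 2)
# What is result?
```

calc(4, 2) = 4 * 4 = 16

Answer: 16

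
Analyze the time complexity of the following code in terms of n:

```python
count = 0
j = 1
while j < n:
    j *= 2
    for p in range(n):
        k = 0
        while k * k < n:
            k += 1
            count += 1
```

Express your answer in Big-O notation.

Each loop level contributes: log n × n × √n. Multiplying the contributions gives O(n√n log n).

Answer: O(n√n log n)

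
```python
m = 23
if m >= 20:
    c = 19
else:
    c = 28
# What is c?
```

Trace:
`m = 23` → m = 23
`if m >= 20: ...` → m >= 20 is True → c = 19
So c = 19

Answer: 19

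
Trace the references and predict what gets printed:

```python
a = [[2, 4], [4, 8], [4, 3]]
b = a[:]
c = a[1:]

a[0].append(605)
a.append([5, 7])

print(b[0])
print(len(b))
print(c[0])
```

Key concept: slice with nested mutation.
Step by step:
`a = [[2, 4], [4, 8], [4, 3]]` → a = [[2, 4], [4, 8], [4, 3]]
`b = a[:]` → b = [[2, 4], [4, 8], [4, 3]]
`c = a[1:]` → c = [[4, 8], [4, 3]]
`a[0].append(605)` → a = [[2, 4, 605], [4, 8], [4, 3]]; b = [[2, 4, 605], [4, 8], [4, 3]]
`a.append([5, 7])` → a = [[2, 4, 605], [4, 8], [4, 3], [5, 7]]
`print(b[0])` → prints [2, 4, 605]
`print(len(b))` → prints 3
`print(c[0])` → prints [4, 8]

Answer:
[2, 4, 605]
3
[4, 8]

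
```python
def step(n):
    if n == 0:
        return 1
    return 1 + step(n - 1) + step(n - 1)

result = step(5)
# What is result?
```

step(n) = 1 + 2·step(n-1), step(0)=1. Closed form: (1+1)·2^5 - 1 = 63.

Answer: 63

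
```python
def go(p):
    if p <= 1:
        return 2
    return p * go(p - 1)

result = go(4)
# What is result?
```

go(4) = 4 * 3 * 2 * 2 = 48

Answer: 48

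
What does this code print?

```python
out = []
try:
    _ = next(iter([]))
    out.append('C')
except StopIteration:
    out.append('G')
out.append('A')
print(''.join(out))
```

Execution trace: 'G' (except StopIteration) → 'A' (after the try/except). Output: GA

Answer: GA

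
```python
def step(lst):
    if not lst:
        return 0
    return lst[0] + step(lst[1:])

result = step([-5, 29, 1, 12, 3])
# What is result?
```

(-5) + 29 + 1 + 12 + 3 + 0 = 40

Answer: 40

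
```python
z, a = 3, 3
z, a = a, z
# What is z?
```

Trace:
`z, a = 3, 3` → z = 3; a = 3
`z, a = a, z` → z = 3; a = 3
So z = 3

Answer: 3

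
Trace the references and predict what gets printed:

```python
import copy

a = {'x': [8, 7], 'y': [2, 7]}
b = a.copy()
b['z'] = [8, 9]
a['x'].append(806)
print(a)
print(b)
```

Key concept: shallow copy of dict with mutable values.
Step by step:
`a = {'x': [8, 7], 'y': [2, 7]}` → a = {'x': [8, 7], 'y': [2, 7]}
`b = a.copy()` → b = {'x': [8, 7], 'y': [2, 7]}
`b['z'] = [8, 9]` → b = {'x': [8, 7], 'y': [2, 7], 'z': [8, 9]}
`a['x'].append(806)` → a = {'x': [8, 7, 806], 'y': [2, 7]}; b = {'x': [8, 7, 806], 'y': [2, 7], 'z': [8, 9]}
`print(a)` → prints {'x': [8, 7, 806], 'y': [2, 7]}
`print(b)` → prints {'x': [8, 7, 806], 'y': [2, 7], 'z': [8, 9]}

Answer:
{'x': [8, 7, 806], 'y': [2, 7]}
{'x': [8, 7, 806], 'y': [2, 7], 'z': [8, 9]}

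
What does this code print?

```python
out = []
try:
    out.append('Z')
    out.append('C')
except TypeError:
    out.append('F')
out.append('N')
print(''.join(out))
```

Execution trace: 'Z' (try body) → 'C' (try body, no exception) → 'N' (after the try/except). Output: ZCN

Answer: ZCN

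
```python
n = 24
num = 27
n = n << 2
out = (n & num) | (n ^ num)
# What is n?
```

Trace:
`n = 24` → n = 24
`num = 27` → num = 27
`n = n << 2` → n = 96
`out = (n & num) | (n ^ num)` → out = 123
So n = 96

Answer: 96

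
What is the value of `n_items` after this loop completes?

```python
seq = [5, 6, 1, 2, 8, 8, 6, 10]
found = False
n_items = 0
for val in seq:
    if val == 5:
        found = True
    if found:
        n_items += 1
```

Count elements after first 5 in [5, 6, 1, 2, 8, 8, 6, 10]
`n_items` takes the values: 0 → 1 → 2 → 3 → 4 → 5 → 6 → 7 → 8

Answer: 8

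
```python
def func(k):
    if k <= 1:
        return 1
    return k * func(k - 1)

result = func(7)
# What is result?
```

func(7) = 7 * 6 * 5 * 4 * 3 * 2 * 1 = 5040

Answer: 5040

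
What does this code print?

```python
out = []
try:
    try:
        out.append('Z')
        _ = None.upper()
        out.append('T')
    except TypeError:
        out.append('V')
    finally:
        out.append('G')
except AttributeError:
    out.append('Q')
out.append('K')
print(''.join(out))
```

Execution trace: 'Z' (try body) → 'G' (finally) → 'Q' (outer except AttributeError) → 'K' (after the try/except). Output: ZGQK

Answer: ZGQK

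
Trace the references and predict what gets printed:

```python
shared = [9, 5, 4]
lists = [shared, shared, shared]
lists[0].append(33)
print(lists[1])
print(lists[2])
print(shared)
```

Key concept: list of same reference.
Step by step:
`shared = [9, 5, 4]` → shared = [9, 5, 4]
`lists = [shared, shared, shared]` → lists = [[9, 5, 4], [9, 5, 4], [9, 5, 4]]
`lists[0].append(33)` → shared = [9, 5, 4, 33]; lists = [[9, 5, 4, 33], [9, 5, 4, 33], [9, 5, 4, 33]]
`print(lists[1])` → prints [9, 5, 4, 33]
`print(lists[2])` → prints [9, 5, 4, 33]
`print(shared)` → prints [9, 5, 4, 33]

Answer:
[9, 5, 4, 33]
[9, 5, 4, 33]
[9, 5, 4, 33]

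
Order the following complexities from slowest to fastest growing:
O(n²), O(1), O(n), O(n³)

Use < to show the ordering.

Ordered by growth rate: O(1) < O(n) < O(n²) < O(n³)

Answer: O(1) < O(n) < O(n²) < O(n³)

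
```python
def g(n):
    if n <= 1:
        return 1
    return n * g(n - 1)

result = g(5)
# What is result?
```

g(5) = 5 * 4 * 3 * 2 * 1 = 120

Answer: 120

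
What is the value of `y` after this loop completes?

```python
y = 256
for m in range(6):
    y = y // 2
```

Halve 6 times: 256 // 2^6 = 4
`y` takes the values: 256 → 128 → 64 → 32 → 16 → 8 → 4

Answer: 4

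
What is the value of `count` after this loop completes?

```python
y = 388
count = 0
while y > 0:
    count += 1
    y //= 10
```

Count digits by repeated division by 10
`count` takes the values: 0 → 1 → 2 → 3

Answer: 3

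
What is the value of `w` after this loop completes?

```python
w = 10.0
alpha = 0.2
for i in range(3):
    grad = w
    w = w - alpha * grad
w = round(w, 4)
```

Gradient descent: w = 10.0 * (1 - 0.2)^3
`w` takes the values: 10.0 → 8.0 → 6.4 → 5.12

Answer: 5.12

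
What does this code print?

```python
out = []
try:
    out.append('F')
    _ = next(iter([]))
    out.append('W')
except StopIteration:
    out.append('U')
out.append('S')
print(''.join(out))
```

Execution trace: 'F' (try body) → 'U' (except StopIteration) → 'S' (after the try/except). Output: FUS

Answer: FUS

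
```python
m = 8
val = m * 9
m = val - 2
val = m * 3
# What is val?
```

Trace:
`m = 8` → m = 8
`val = m * 9` → val = 72
`m = val - 2` → m = 70
`val = m * 3` → val = 210
So val = 210

Answer: 210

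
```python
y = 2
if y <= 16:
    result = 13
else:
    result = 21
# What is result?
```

Trace:
`y = 2` → y = 2
`if y <= 16: ...` → y <= 16 is True → result = 13
So result = 13

Answer: 13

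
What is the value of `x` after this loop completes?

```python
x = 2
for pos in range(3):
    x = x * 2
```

Multiply by 2, 3 times: 2 * 2^3 = 16
`x` takes the values: 2 → 4 → 8 → 16

Answer: 16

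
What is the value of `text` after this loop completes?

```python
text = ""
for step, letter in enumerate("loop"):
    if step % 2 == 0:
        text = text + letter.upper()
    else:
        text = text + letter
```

Uppercase even positions in 'loop'
`text` takes the values: "" → "L" → "Lo" → "LoO" → "LoOp"

Answer: "LoOp"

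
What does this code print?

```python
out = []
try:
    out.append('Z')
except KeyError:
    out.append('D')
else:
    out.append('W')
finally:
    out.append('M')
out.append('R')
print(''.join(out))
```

Execution trace: 'Z' (try body, no exception) → 'W' (else) → 'M' (finally) → 'R' (after the try/except). Output: ZWMR

Answer: ZWMR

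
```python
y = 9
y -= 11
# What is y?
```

Trace:
`y = 9` → y = 9
`y -= 11` → y = -2
So y = -2

Answer: -2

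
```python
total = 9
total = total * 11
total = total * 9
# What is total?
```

Trace:
`total = 9` → total = 9
`total = total * 11` → total = 99
`total = total * 9` → total = 891
So total = 891

Answer: 891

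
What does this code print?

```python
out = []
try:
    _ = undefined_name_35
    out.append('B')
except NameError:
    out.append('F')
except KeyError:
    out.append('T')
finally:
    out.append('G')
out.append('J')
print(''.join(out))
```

Execution trace: 'F' (except NameError) → 'G' (finally) → 'J' (after the try/except). Output: FGJ

Answer: FGJ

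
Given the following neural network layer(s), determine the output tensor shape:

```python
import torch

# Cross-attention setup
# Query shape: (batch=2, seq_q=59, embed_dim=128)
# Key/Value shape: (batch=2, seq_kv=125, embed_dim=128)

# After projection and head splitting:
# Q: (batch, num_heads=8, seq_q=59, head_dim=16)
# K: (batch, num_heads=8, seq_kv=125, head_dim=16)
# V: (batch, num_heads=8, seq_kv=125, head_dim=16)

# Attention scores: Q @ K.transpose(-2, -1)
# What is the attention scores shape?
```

Input: (2, 59, 128) -> Output: (2, 8, 59, 125)

Answer: (2, 8, 59, 125)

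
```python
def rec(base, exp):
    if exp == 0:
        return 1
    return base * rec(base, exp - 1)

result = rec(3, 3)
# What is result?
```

rec(3, 3) = 3 * 3 * 3 = 27

Answer: 27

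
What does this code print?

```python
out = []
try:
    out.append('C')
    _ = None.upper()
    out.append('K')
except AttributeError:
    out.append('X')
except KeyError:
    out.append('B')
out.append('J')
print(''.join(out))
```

Execution trace: 'C' (try body) → 'X' (except AttributeError) → 'J' (after the try/except). Output: CXJ

Answer: CXJ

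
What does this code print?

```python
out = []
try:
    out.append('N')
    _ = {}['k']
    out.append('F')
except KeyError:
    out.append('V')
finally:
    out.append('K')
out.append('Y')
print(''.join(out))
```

Execution trace: 'N' (try body) → 'V' (except KeyError) → 'K' (finally) → 'Y' (after the try/except). Output: NVKY

Answer: NVKY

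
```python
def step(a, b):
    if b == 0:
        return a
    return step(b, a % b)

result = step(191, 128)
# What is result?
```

step(191, 128) -> step(128, 63) -> step(63, 2) -> step(2, 1) -> step(1, 0) -> 1

Answer: 1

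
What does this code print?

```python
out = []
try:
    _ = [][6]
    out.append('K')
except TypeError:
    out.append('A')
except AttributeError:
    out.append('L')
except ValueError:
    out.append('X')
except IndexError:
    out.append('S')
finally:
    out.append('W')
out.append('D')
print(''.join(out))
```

Execution trace: 'S' (except IndexError) → 'W' (finally) → 'D' (after the try/except). Output: SWD

Answer: SWD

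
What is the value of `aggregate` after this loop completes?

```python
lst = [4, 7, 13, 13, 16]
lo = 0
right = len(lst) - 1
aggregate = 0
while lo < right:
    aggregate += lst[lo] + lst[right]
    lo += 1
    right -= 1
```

Sum of pairs from ends
`aggregate` takes the values: 0 → 20 → 40

Answer: 40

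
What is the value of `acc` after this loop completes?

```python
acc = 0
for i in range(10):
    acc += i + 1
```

Start at 0, add 1 to 10 = 55
`acc` takes the values: 0 → 1 → 3 → 6 → 10 → 15 → 21 → 28 → 36 → 45 → 55

Answer: 55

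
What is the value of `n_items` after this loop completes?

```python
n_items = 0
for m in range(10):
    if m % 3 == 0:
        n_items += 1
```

Count numbers divisible by 3 in range(10)
`n_items` takes the values: 0 → 1 → 2 → 3 → 4

Answer: 4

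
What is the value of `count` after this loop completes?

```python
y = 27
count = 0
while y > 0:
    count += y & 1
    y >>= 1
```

Count set bits in 27 (binary: 0b11011)
`count` takes the values: 0 → 1 → 2 → 3 → 4

Answer: 4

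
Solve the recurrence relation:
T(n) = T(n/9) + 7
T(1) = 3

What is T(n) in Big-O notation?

Each step divides n by 9 and adds 7. After log_9(n) steps we reach T(1)=3. So T(n) = 7·log_9(n) + 3 = O(log n).

Answer: O(log n)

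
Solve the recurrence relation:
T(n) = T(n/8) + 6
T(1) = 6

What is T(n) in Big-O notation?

Each step divides n by 8 and adds 6. After log_8(n) steps we reach T(1)=6. So T(n) = 6·log_8(n) + 6 = O(log n).

Answer: O(log n)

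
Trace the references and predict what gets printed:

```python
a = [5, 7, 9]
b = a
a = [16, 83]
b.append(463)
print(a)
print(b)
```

Key concept: rebinding vs mutation: a is rebound to a new list, b still points at the original.
Step by step:
`a = [5, 7, 9]` → a = [5, 7, 9]
`b = a` → b = [5, 7, 9] (same object as a)
`a = [16, 83]` → a = [16, 83]
`b.append(463)` → b = [5, 7, 9, 463]
`print(a)` → prints [16, 83]
`print(b)` → prints [5, 7, 9, 463]

Answer:
[16, 83]
[5, 7, 9, 463]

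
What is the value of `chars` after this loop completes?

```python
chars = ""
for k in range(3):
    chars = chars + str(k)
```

Concatenate digits 0 to 2
`chars` takes the values: "" → "0" → "01" → "012"

Answer: "012"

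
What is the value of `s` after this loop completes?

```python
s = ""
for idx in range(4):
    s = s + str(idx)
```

Concatenate digits 0 to 3
`s` takes the values: "" → "0" → "01" → "012" → "0123"

Answer: "0123"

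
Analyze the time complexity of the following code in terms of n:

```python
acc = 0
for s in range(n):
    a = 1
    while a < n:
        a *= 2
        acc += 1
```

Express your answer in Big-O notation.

Each loop level contributes: n × log n. Multiplying the contributions gives O(n log n).

Answer: O(n log n)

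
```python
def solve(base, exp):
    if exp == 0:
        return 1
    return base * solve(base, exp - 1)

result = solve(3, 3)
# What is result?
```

solve(3, 3) = 3 * 3 * 3 = 27

Answer: 27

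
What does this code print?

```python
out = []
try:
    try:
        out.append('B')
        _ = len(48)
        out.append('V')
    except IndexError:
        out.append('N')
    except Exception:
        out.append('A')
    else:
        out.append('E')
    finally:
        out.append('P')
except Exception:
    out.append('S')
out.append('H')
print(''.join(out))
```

Execution trace: 'B' (inner try body) → 'A' (inner except Exception) → 'P' (inner finally) → 'H' (after the try/except). Output: BAPH

Answer: BAPH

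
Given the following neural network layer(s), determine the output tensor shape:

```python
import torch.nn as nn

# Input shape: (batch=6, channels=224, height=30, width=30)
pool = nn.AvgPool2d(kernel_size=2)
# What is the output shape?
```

Input: (6, 224, 30, 30) -> Output: (6, 224, 15, 15)

Answer: (6, 224, 15, 15)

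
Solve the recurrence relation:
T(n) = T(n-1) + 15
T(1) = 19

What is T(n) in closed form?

Unrolling: T(n) = T(1) + 15·(n-1) = 19 + 15(n-1) = 15n + 4.

Answer: T(n) = 15n + 4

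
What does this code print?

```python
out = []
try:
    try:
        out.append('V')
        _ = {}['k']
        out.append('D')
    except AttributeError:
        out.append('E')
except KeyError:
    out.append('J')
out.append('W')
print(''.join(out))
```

Execution trace: 'V' (try body) → 'J' (outer except KeyError) → 'W' (after the try/except). Output: VJW

Answer: VJW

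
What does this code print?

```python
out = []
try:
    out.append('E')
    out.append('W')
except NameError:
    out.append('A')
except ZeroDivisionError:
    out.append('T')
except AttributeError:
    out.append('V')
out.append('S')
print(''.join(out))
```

Execution trace: 'E' (try body) → 'W' (try body, no exception) → 'S' (after the try/except). Output: EWS

Answer: EWS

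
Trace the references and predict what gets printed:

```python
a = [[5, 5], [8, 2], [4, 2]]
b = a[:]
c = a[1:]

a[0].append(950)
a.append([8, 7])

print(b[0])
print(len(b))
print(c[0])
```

Key concept: slice with nested mutation.
Step by step:
`a = [[5, 5], [8, 2], [4, 2]]` → a = [[5, 5], [8, 2], [4, 2]]
`b = a[:]` → b = [[5, 5], [8, 2], [4, 2]]
`c = a[1:]` → c = [[8, 2], [4, 2]]
`a[0].append(950)` → a = [[5, 5, 950], [8, 2], [4, 2]]; b = [[5, 5, 950], [8, 2], [4, 2]]
`a.append([8, 7])` → a = [[5, 5, 950], [8, 2], [4, 2], [8, 7]]
`print(b[0])` → prints [5, 5, 950]
`print(len(b))` → prints 3
`print(c[0])` → prints [8, 2]

Answer:
[5, 5, 950]
3
[8, 2]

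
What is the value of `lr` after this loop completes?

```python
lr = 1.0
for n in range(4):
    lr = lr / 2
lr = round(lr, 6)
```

Halving LR 4 times: 1 / 2^4
`lr` takes the values: 1.0 → 0.5 → 0.25 → 0.125 → 0.0625

Answer: 0.0625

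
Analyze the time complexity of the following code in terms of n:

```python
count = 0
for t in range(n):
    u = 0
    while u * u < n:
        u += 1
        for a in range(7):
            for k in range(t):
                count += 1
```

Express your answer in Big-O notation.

Each loop level contributes: n × √n × 1 × n. Multiplying the contributions gives O(n^2√n).

Answer: O(n^2√n)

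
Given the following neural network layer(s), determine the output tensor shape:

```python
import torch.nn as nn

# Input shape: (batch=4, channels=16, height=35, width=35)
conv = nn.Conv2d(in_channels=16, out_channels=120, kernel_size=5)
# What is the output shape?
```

Input: (4, 16, 35, 35) -> Output: (4, 120, 31, 31)

Answer: (4, 120, 31, 31)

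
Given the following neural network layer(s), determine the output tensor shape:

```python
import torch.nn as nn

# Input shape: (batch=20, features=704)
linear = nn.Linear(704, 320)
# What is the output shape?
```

Input: (20, 704) -> Output: (20, 320)

Answer: (20, 320)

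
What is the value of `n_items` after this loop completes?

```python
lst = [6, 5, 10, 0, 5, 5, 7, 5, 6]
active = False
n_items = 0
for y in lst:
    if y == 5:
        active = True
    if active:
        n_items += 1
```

Count elements after first 5 in [6, 5, 10, 0, 5, 5, 7, 5, 6]
`n_items` takes the values: 0 → 1 → 2 → 3 → 4 → 5 → 6 → 7 → 8

Answer: 8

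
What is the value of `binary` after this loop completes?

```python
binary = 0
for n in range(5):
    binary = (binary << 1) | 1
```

Build 5 consecutive 1-bits: 0b11111
`binary` takes the values: 0 → 1 → 3 → 7 → 15 → 31

Answer: 31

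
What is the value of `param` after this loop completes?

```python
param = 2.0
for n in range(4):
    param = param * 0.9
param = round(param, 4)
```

Exponential decay: 2.0 * 0.9^4
`param` takes the values: 2.0 → 1.8 → 1.62 → 1.458 → 1.3122

Answer: 1.3122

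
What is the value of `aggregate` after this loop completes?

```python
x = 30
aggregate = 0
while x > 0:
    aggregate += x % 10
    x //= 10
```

Sum digits of 30
`aggregate` takes the values: 0 → 3

Answer: 3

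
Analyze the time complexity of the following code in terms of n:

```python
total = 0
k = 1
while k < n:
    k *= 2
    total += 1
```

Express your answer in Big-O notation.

Each loop level contributes: log n. Multiplying the contributions gives O(log n).

Answer: O(log n)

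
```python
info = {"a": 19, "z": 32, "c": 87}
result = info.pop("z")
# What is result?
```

Trace:
`info = {"a": 19, "z": 32, "c": 87}` → info = {'a': 19, 'z': 32, 'c': 87}
`result = info.pop("z")` → info = {'a': 19, 'c': 87}; result = 32
So result = 32

Answer: 32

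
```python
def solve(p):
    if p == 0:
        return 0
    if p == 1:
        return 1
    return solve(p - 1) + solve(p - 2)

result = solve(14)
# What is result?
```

Build up from base cases: solve(0)=0, solve(1)=1, solve(2)=1, solve(3)=2, solve(4)=3, solve(5)=5, solve(6)=8, ..., solve(14)=377

Answer: 377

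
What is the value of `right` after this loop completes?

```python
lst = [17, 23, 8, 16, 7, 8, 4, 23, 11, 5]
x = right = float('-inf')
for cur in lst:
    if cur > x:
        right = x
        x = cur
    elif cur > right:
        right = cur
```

Second largest (with repeats) in [17, 23, 8, 16, 7, 8, 4, 23, 11, 5]
`right` takes the values: -inf → 17 → 23

Answer: 23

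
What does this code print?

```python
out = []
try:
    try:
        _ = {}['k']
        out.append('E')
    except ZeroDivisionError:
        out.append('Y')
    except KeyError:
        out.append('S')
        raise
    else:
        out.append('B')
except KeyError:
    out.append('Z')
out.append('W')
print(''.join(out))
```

Execution trace: 'S' (except KeyError) → 'Z' (outer except KeyError) → 'W' (after the try/except). Output: SZW

Answer: SZW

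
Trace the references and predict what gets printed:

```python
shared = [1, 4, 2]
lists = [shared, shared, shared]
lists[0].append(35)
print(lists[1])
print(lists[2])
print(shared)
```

Key concept: list of same reference.
Step by step:
`shared = [1, 4, 2]` → shared = [1, 4, 2]
`lists = [shared, shared, shared]` → lists = [[1, 4, 2], [1, 4, 2], [1, 4, 2]]
`lists[0].append(35)` → shared = [1, 4, 2, 35]; lists = [[1, 4, 2, 35], [1, 4, 2, 35], [1, 4, 2, 35]]
`print(lists[1])` → prints [1, 4, 2, 35]
`print(lists[2])` → prints [1, 4, 2, 35]
`print(shared)` → prints [1, 4, 2, 35]

Answer:
[1, 4, 2, 35]
[1, 4, 2, 35]
[1, 4, 2, 35]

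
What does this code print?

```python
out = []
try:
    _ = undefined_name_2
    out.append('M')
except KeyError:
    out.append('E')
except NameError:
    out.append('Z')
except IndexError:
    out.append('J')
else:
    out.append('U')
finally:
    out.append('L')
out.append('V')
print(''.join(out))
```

Execution trace: 'Z' (except NameError) → 'L' (finally) → 'V' (after the try/except). Output: ZLV

Answer: ZLV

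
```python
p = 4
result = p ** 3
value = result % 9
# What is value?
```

Trace:
`p = 4` → p = 4
`result = p ** 3` → result = 64
`value = result % 9` → value = 1
So value = 1

Answer: 1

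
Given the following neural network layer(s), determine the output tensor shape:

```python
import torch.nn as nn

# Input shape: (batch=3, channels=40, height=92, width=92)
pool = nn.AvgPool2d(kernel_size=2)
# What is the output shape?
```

Input: (3, 40, 92, 92) -> Output: (3, 40, 46, 46)

Answer: (3, 40, 46, 46)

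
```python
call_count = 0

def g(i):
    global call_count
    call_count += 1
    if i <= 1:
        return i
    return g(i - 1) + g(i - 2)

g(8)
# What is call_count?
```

Calls(i) = 1 + Calls(i-1) + Calls(i-2); Calls(0)=Calls(1)=1. For i=8 this gives 67.

Answer: 67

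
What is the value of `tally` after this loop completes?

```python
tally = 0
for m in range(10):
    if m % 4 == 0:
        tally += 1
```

Count numbers divisible by 4 in range(10)
`tally` takes the values: 0 → 1 → 2 → 3

Answer: 3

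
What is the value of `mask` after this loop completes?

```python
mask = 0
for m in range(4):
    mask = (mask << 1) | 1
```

Build 4 consecutive 1-bits: 0b1111
`mask` takes the values: 0 → 1 → 3 → 7 → 15

Answer: 15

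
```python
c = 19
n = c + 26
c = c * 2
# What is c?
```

Trace:
`c = 19` → c = 19
`n = c + 26` → n = 45
`c = c * 2` → c = 38
So c = 38

Answer: 38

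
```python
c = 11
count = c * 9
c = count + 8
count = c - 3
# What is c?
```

Trace:
`c = 11` → c = 11
`count = c * 9` → count = 99
`c = count + 8` → c = 107
`count = c - 3` → count = 104
So c = 107

Answer: 107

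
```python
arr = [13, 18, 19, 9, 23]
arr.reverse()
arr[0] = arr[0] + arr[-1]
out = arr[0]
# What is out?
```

Trace:
`arr = [13, 18, 19, 9, 23]` → arr = [13, 18, 19, 9, 23]
`arr.reverse()` → arr = [23, 9, 19, 18, 13]
`arr[0] = arr[0] + arr[-1]` → arr = [36, 9, 19, 18, 13]
`out = arr[0]` → out = 36
So out = 36

Answer: 36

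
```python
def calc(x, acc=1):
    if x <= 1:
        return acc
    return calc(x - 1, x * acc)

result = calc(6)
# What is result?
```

Accumulator trace (n, acc): (6, 1) -> (5, 6) -> (4, 30) -> (3, 120) -> (2, 360) -> (1, 720) -> return 720

Answer: 720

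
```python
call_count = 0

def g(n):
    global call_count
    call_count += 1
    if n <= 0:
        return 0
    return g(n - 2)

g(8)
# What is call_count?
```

Linear recursion stepping by 2: 5 calls from n=8 down to ≤0.

Answer: 5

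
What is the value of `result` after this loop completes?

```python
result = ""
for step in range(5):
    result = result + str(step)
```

Concatenate digits 0 to 4
`result` takes the values: "" → "0" → "01" → "012" → "0123" → "01234"

Answer: "01234"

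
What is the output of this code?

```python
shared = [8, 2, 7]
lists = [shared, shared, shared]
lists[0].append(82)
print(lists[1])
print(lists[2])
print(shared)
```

Key concept: list of same reference.
Step by step:
`shared = [8, 2, 7]` → shared = [8, 2, 7]
`lists = [shared, shared, shared]` → lists = [[8, 2, 7], [8, 2, 7], [8, 2, 7]]
`lists[0].append(82)` → shared = [8, 2, 7, 82]; lists = [[8, 2, 7, 82], [8, 2, 7, 82], [8, 2, 7, 82]]
`print(lists[1])` → prints [8, 2, 7, 82]
`print(lists[2])` → prints [8, 2, 7, 82]
`print(shared)` → prints [8, 2, 7, 82]

Answer:
[8, 2, 7, 82]
[8, 2, 7, 82]
[8, 2, 7, 82]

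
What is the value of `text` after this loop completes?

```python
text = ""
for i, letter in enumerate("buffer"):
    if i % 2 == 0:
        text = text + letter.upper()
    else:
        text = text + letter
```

Uppercase even positions in 'buffer'
`text` takes the values: "" → "B" → "Bu" → "BuF" → "BuFf" → "BuFfE" → "BuFfEr"

Answer: "BuFfEr"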